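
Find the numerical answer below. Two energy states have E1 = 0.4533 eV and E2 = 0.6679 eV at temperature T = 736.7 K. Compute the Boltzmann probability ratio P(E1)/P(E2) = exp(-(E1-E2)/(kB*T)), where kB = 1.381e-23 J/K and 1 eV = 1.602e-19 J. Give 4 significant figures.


Step 1: Compute energy difference dE = E1 - E2 = 0.4533 - 0.6679 = -0.2146 eV
Step 2: Convert to Joules: dE_J = -0.2146 * 1.602e-19 = -3.438e-20 J
Step 3: Compute exponent = -dE_J / (kB * T) = -(-3.438e-20) / (1.381e-23 * 736.7) = 3.379
Step 4: P(E1)/P(E2) = exp(3.379) = 29.35

29.35


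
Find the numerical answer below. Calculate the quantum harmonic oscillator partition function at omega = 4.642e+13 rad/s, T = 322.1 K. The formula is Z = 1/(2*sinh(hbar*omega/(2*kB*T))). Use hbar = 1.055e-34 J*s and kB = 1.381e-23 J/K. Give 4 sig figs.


Step 1: Compute x = hbar*omega/(kB*T) = 1.055e-34*4.642e+13/(1.381e-23*322.1) = 1.101
Step 2: x/2 = 0.5505
Step 3: sinh(x/2) = 0.5787
Step 4: Z = 1/(2*0.5787) = 0.864

0.864


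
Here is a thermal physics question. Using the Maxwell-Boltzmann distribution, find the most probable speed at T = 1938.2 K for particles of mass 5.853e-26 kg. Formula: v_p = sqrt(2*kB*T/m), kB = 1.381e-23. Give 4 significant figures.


Step 1: Numerator = 2*kB*T = 2*1.381e-23*1938.2 = 5.353e-20
Step 2: Ratio = 5.353e-20 / 5.853e-26 = 9.146e+05
Step 3: v_p = sqrt(9.146e+05) = 956.4 m/s

956.4


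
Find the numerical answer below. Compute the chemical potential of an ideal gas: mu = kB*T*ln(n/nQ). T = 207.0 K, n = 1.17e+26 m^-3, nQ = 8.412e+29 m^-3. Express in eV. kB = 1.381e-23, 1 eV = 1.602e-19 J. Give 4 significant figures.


Step 1: n/nQ = 1.17e+26/8.412e+29 = 0.0001391
Step 2: ln(n/nQ) = -8.88
Step 3: mu = kB*T*ln(n/nQ) = 2.859e-21*-8.88 = -2.539e-20 J
Step 4: Convert to eV: -2.539e-20/1.602e-19 = -0.1585 eV

-0.1585


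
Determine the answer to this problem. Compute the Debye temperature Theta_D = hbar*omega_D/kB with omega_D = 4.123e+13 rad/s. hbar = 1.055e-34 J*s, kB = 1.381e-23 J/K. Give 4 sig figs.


Step 1: hbar*omega_D = 1.055e-34 * 4.123e+13 = 4.35e-21 J
Step 2: Theta_D = 4.35e-21 / 1.381e-23
Step 3: Theta_D = 315 K

315


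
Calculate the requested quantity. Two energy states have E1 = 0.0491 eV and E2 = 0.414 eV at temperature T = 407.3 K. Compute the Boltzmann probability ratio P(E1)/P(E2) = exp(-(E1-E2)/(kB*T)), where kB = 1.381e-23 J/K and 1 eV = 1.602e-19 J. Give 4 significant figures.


Step 1: Compute energy difference dE = E1 - E2 = 0.0491 - 0.414 = -0.3649 eV
Step 2: Convert to Joules: dE_J = -0.3649 * 1.602e-19 = -5.846e-20 J
Step 3: Compute exponent = -dE_J / (kB * T) = -(-5.846e-20) / (1.381e-23 * 407.3) = 10.39
Step 4: P(E1)/P(E2) = exp(10.39) = 3.262e+04

3.262e+04


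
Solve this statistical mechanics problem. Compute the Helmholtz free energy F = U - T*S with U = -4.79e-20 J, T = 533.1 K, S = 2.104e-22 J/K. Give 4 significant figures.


Step 1: T*S = 533.1 * 2.104e-22 = 1.122e-19 J
Step 2: F = U - T*S = -4.79e-20 - 1.122e-19
Step 3: F = -1.601e-19 J

-1.601e-19


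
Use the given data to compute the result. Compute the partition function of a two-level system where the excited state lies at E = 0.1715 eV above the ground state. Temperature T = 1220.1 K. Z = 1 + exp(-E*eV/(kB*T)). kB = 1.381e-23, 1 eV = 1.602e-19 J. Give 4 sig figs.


Step 1: Compute beta*E = E*eV/(kB*T) = 0.1715*1.602e-19/(1.381e-23*1220.1) = 1.631
Step 2: exp(-beta*E) = exp(-1.631) = 0.1958
Step 3: Z = 1 + 0.1958 = 1.196

1.196


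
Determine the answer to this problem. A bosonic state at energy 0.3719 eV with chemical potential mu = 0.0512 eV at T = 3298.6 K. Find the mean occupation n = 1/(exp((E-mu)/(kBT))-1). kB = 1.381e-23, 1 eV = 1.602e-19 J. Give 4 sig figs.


Step 1: (E - mu) = 0.3207 eV
Step 2: x = (E-mu)*eV/(kB*T) = 0.3207*1.602e-19/(1.381e-23*3298.6) = 1.128
Step 3: exp(x) = 3.089
Step 4: n = 1/(exp(x)-1) = 0.4787

0.4787


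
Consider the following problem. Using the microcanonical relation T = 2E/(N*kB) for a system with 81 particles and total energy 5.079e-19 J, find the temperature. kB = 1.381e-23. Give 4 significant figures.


Step 1: Numerator = 2*E = 2*5.079e-19 = 1.016e-18 J
Step 2: Denominator = N*kB = 81*1.381e-23 = 1.119e-21
Step 3: T = 1.016e-18 / 1.119e-21 = 908.1 K

908.1


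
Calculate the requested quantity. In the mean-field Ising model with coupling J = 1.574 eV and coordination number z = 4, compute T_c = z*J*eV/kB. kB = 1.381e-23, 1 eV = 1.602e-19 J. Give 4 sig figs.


Step 1: z*J = 4*1.574 = 6.296 eV
Step 2: Convert to Joules: 6.296*1.602e-19 = 1.009e-18 J
Step 3: T_c = 1.009e-18 / 1.381e-23 = 7.304e+04 K

7.304e+04


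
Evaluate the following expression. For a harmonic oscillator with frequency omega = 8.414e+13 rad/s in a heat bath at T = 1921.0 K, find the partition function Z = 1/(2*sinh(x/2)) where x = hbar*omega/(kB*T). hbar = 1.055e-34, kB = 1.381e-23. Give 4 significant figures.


Step 1: Compute x = hbar*omega/(kB*T) = 1.055e-34*8.414e+13/(1.381e-23*1921.0) = 0.3346
Step 2: x/2 = 0.1673
Step 3: sinh(x/2) = 0.1681
Step 4: Z = 1/(2*0.1681) = 2.975

2.975


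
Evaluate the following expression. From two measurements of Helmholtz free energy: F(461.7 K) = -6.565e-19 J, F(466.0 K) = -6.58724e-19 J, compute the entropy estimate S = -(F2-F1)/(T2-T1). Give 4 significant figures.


Step 1: dF = F2 - F1 = -6.58724e-19 - (-6.565e-19) = -2.224e-21 J
Step 2: dT = T2 - T1 = 466.0 - 461.7 = 4.3 K
Step 3: S = -dF/dT = -(-2.224e-21)/4.3 = 5.172e-22 J/K

5.172e-22


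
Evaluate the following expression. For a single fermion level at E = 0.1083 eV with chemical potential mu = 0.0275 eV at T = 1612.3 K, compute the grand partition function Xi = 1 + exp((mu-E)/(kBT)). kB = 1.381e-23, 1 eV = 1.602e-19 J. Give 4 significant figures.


Step 1: (mu - E) = 0.0275 - 0.1083 = -0.0808 eV
Step 2: x = (mu-E)*eV/(kB*T) = -0.0808*1.602e-19/(1.381e-23*1612.3) = -0.5813
Step 3: exp(x) = 0.5591
Step 4: Xi = 1 + 0.5591 = 1.559

1.559


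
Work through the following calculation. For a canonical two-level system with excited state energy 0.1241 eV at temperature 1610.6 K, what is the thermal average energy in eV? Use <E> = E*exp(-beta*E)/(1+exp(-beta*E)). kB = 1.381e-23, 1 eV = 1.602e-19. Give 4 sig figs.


Step 1: beta*E = 0.1241*1.602e-19/(1.381e-23*1610.6) = 0.8938
Step 2: exp(-beta*E) = 0.4091
Step 3: <E> = 0.1241*0.4091/(1+0.4091) = 0.03603 eV

0.03603


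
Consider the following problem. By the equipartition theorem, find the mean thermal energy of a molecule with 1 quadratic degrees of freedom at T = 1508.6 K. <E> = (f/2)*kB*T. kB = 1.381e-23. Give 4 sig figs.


Step 1: f/2 = 1/2 = 0.5
Step 2: kB*T = 1.381e-23 * 1508.6 = 2.083e-20
Step 3: <E> = 0.5 * 2.083e-20 = 1.042e-20 J

1.042e-20


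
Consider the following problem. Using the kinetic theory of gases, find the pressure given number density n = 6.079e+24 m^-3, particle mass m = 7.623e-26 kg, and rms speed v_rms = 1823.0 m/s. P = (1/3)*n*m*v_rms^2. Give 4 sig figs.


Step 1: v_rms^2 = 1823.0^2 = 3.323e+06
Step 2: n*m = 6.079e+24*7.623e-26 = 0.4634
Step 3: P = (1/3)*0.4634*3.323e+06 = 5.133e+05 Pa

5.133e+05


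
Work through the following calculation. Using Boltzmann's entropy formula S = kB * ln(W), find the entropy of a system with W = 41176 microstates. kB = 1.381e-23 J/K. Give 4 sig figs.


Step 1: ln(W) = ln(41176) = 10.63
Step 2: S = kB * ln(W) = 1.381e-23 * 10.63
Step 3: S = 1.467e-22 J/K

1.467e-22


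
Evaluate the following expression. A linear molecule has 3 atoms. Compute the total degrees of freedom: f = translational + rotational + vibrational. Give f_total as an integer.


Step 1: Translational DOF = 3
Step 2: Rotational DOF (linear) = 2
Step 3: Vibrational DOF = 3*3 - 5 = 4
Step 4: Total = 3 + 2 + 4 = 9

9


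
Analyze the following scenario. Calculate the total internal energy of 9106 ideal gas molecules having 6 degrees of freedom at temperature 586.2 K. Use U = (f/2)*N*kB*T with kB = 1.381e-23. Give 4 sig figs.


Step 1: f/2 = 6/2 = 3.0
Step 2: N*kB*T = 9106*1.381e-23*586.2 = 7.372e-17
Step 3: U = 3.0 * 7.372e-17 = 2.212e-16 J

2.212e-16


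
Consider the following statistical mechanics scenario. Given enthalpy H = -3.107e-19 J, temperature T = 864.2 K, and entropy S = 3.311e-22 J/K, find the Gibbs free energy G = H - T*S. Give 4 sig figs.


Step 1: T*S = 864.2 * 3.311e-22 = 2.861e-19 J
Step 2: G = H - T*S = -3.107e-19 - 2.861e-19
Step 3: G = -5.968e-19 J

-5.968e-19


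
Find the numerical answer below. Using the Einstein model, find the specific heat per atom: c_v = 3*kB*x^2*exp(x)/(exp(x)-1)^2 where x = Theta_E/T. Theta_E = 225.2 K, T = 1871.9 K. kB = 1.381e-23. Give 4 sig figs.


Step 1: x = Theta_E/T = 225.2/1871.9 = 0.1203
Step 2: x^2 = 0.01447
Step 3: exp(x) = 1.128
Step 4: c_v = 3*1.381e-23*0.01447*1.128/(1.128-1)^2 = 4.138e-23

4.138e-23


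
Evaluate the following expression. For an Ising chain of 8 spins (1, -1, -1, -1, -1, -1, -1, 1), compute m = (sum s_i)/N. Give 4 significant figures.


Step 1: Count up spins (+1): 2, down spins (-1): 6
Step 2: Total magnetization M = 2 - 6 = -4
Step 3: m = M/N = -4/8 = -0.5

-0.5


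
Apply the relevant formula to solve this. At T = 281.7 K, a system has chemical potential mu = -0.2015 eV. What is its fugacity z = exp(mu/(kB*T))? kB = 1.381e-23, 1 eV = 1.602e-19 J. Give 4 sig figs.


Step 1: Convert mu to Joules: -0.2015*1.602e-19 = -3.228e-20 J
Step 2: kB*T = 1.381e-23*281.7 = 3.89e-21 J
Step 3: mu/(kB*T) = -8.298
Step 4: z = exp(-8.298) = 0.0002491

0.0002491


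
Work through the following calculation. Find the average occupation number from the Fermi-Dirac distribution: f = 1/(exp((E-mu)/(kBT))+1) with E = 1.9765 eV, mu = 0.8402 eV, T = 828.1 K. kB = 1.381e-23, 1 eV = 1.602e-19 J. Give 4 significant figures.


Step 1: (E - mu) = 1.9765 - 0.8402 = 1.136 eV
Step 2: Convert: (E-mu)*eV = 1.82e-19 J
Step 3: x = (E-mu)*eV/(kB*T) = 15.92
Step 4: f = 1/(exp(15.92)+1) = 1.222e-07

1.222e-07


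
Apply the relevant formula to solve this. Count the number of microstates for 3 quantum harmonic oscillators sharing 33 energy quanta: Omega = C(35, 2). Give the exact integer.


Step 1: Use binomial coefficient C(35, 2)
Step 2: Numerator = 35! / 33!
Step 3: Denominator = 2!
Step 4: Omega = 595

595


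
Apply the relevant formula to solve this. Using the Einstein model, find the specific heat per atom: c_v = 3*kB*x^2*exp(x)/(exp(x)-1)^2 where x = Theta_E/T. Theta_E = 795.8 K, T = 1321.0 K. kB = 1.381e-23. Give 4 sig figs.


Step 1: x = Theta_E/T = 795.8/1321.0 = 0.6024
Step 2: x^2 = 0.3629
Step 3: exp(x) = 1.827
Step 4: c_v = 3*1.381e-23*0.3629*1.827/(1.827-1)^2 = 4.02e-23

4.02e-23


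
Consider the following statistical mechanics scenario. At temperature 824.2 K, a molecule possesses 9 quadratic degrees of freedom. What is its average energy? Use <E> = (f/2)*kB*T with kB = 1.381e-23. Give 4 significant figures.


Step 1: f/2 = 9/2 = 4.5
Step 2: kB*T = 1.381e-23 * 824.2 = 1.138e-20
Step 3: <E> = 4.5 * 1.138e-20 = 5.122e-20 J

5.122e-20


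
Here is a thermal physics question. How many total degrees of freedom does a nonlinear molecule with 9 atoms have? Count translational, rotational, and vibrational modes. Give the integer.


Step 1: Translational DOF = 3
Step 2: Rotational DOF (nonlinear) = 3
Step 3: Vibrational DOF = 3*9 - 6 = 21
Step 4: Total = 3 + 3 + 21 = 27

27


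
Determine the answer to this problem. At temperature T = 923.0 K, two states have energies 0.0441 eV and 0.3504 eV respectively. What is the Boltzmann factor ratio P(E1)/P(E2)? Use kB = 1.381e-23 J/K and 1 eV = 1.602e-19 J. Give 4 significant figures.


Step 1: Compute energy difference dE = E1 - E2 = 0.0441 - 0.3504 = -0.3063 eV
Step 2: Convert to Joules: dE_J = -0.3063 * 1.602e-19 = -4.907e-20 J
Step 3: Compute exponent = -dE_J / (kB * T) = -(-4.907e-20) / (1.381e-23 * 923.0) = 3.85
Step 4: P(E1)/P(E2) = exp(3.85) = 46.97

46.97


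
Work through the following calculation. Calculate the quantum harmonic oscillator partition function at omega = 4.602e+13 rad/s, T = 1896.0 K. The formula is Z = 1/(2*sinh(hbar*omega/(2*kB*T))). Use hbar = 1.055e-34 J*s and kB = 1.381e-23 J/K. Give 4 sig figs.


Step 1: Compute x = hbar*omega/(kB*T) = 1.055e-34*4.602e+13/(1.381e-23*1896.0) = 0.1854
Step 2: x/2 = 0.09271
Step 3: sinh(x/2) = 0.09285
Step 4: Z = 1/(2*0.09285) = 5.385

5.385


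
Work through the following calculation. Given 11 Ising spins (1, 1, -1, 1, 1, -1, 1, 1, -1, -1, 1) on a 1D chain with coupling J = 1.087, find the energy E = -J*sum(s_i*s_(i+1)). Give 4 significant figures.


Step 1: Nearest-neighbor products: 1, -1, -1, 1, -1, -1, 1, -1, 1, -1
Step 2: Sum of products = -2
Step 3: E = -1.087 * -2 = 2.174

2.174


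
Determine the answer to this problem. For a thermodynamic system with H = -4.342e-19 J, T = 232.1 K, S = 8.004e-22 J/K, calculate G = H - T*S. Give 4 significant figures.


Step 1: T*S = 232.1 * 8.004e-22 = 1.858e-19 J
Step 2: G = H - T*S = -4.342e-19 - 1.858e-19
Step 3: G = -6.2e-19 J

-6.2e-19


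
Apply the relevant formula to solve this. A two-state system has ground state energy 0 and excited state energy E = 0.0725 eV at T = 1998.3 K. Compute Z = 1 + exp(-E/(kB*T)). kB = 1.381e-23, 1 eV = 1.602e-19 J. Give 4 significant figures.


Step 1: Compute beta*E = E*eV/(kB*T) = 0.0725*1.602e-19/(1.381e-23*1998.3) = 0.4209
Step 2: exp(-beta*E) = exp(-0.4209) = 0.6565
Step 3: Z = 1 + 0.6565 = 1.656

1.656


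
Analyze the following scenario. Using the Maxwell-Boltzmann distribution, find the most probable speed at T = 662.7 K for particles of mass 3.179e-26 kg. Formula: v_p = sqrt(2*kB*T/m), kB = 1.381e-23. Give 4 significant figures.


Step 1: Numerator = 2*kB*T = 2*1.381e-23*662.7 = 1.83e-20
Step 2: Ratio = 1.83e-20 / 3.179e-26 = 5.758e+05
Step 3: v_p = sqrt(5.758e+05) = 758.8 m/s

758.8


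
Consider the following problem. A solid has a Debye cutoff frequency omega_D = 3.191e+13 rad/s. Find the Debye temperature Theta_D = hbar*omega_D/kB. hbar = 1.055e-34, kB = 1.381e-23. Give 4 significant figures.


Step 1: hbar*omega_D = 1.055e-34 * 3.191e+13 = 3.367e-21 J
Step 2: Theta_D = 3.367e-21 / 1.381e-23
Step 3: Theta_D = 243.8 K

243.8


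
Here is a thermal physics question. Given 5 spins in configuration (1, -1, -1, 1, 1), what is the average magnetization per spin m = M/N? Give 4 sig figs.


Step 1: Count up spins (+1): 3, down spins (-1): 2
Step 2: Total magnetization M = 3 - 2 = 1
Step 3: m = M/N = 1/5 = 0.2

0.2


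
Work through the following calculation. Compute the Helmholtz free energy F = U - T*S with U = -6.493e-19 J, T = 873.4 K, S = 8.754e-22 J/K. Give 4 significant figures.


Step 1: T*S = 873.4 * 8.754e-22 = 7.646e-19 J
Step 2: F = U - T*S = -6.493e-19 - 7.646e-19
Step 3: F = -1.414e-18 J

-1.414e-18


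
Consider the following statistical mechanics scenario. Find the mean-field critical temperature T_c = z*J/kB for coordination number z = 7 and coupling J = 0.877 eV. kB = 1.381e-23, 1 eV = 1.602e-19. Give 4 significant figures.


Step 1: z*J = 7*0.877 = 6.139 eV
Step 2: Convert to Joules: 6.139*1.602e-19 = 9.835e-19 J
Step 3: T_c = 9.835e-19 / 1.381e-23 = 7.121e+04 K

7.121e+04


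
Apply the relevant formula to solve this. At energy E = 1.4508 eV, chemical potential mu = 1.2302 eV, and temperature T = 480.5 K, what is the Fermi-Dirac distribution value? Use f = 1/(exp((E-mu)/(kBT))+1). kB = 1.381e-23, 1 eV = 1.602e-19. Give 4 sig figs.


Step 1: (E - mu) = 1.4508 - 1.2302 = 0.2206 eV
Step 2: Convert: (E-mu)*eV = 3.534e-20 J
Step 3: x = (E-mu)*eV/(kB*T) = 5.326
Step 4: f = 1/(exp(5.326)+1) = 0.004841

0.004841


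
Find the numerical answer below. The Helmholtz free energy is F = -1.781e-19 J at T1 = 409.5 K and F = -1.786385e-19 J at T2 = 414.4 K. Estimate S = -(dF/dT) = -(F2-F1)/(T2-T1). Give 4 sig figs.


Step 1: dF = F2 - F1 = -1.786385e-19 - (-1.781e-19) = -5.385e-22 J
Step 2: dT = T2 - T1 = 414.4 - 409.5 = 4.9 K
Step 3: S = -dF/dT = -(-5.385e-22)/4.9 = 1.099e-22 J/K

1.099e-22


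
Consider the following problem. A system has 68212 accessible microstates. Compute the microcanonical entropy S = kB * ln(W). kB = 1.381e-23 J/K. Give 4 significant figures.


Step 1: ln(W) = ln(68212) = 11.13
Step 2: S = kB * ln(W) = 1.381e-23 * 11.13
Step 3: S = 1.537e-22 J/K

1.537e-22


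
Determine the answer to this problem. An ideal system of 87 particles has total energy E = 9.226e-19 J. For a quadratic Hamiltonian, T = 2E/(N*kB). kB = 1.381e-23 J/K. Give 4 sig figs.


Step 1: Numerator = 2*E = 2*9.226e-19 = 1.845e-18 J
Step 2: Denominator = N*kB = 87*1.381e-23 = 1.201e-21
Step 3: T = 1.845e-18 / 1.201e-21 = 1536 K

1536


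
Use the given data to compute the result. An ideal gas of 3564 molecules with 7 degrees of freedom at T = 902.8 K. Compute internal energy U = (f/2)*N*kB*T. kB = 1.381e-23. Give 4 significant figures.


Step 1: f/2 = 7/2 = 3.5
Step 2: N*kB*T = 3564*1.381e-23*902.8 = 4.443e-17
Step 3: U = 3.5 * 4.443e-17 = 1.555e-16 J

1.555e-16


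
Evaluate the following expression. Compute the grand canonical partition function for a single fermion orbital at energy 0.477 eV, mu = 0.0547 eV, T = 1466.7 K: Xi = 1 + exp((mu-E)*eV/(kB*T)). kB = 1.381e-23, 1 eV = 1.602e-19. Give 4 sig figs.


Step 1: (mu - E) = 0.0547 - 0.477 = -0.4223 eV
Step 2: x = (mu-E)*eV/(kB*T) = -0.4223*1.602e-19/(1.381e-23*1466.7) = -3.34
Step 3: exp(x) = 0.03544
Step 4: Xi = 1 + 0.03544 = 1.035

1.035


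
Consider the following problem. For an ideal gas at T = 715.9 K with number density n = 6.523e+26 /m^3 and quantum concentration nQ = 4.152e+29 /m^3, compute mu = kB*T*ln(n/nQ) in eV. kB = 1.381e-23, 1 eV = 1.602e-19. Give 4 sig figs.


Step 1: n/nQ = 6.523e+26/4.152e+29 = 0.001571
Step 2: ln(n/nQ) = -6.456
Step 3: mu = kB*T*ln(n/nQ) = 9.887e-21*-6.456 = -6.383e-20 J
Step 4: Convert to eV: -6.383e-20/1.602e-19 = -0.3984 eV

-0.3984


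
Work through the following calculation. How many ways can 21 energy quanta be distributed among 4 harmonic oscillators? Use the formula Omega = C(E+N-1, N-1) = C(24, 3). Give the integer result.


Step 1: Use binomial coefficient C(24, 3)
Step 2: Numerator = 24! / 21!
Step 3: Denominator = 3!
Step 4: Omega = 2024

2024


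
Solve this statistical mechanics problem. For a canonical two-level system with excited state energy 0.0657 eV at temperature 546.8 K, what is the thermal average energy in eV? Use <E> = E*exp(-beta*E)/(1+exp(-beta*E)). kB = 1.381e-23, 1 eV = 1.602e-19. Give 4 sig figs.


Step 1: beta*E = 0.0657*1.602e-19/(1.381e-23*546.8) = 1.394
Step 2: exp(-beta*E) = 0.2481
Step 3: <E> = 0.0657*0.2481/(1+0.2481) = 0.01306 eV

0.01306


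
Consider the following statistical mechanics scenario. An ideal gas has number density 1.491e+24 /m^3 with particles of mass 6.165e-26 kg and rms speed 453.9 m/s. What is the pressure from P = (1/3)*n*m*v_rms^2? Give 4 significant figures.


Step 1: v_rms^2 = 453.9^2 = 2.06e+05
Step 2: n*m = 1.491e+24*6.165e-26 = 0.09192
Step 3: P = (1/3)*0.09192*2.06e+05 = 6313 Pa

6313


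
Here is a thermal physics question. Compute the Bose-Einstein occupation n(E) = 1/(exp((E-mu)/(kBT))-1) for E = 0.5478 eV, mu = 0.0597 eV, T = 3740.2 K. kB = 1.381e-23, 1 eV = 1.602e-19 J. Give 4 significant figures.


Step 1: (E - mu) = 0.4881 eV
Step 2: x = (E-mu)*eV/(kB*T) = 0.4881*1.602e-19/(1.381e-23*3740.2) = 1.514
Step 3: exp(x) = 4.544
Step 4: n = 1/(exp(x)-1) = 0.2822

0.2822


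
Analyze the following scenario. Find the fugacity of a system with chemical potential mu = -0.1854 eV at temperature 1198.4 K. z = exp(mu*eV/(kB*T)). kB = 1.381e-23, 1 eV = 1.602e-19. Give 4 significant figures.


Step 1: Convert mu to Joules: -0.1854*1.602e-19 = -2.97e-20 J
Step 2: kB*T = 1.381e-23*1198.4 = 1.655e-20 J
Step 3: mu/(kB*T) = -1.795
Step 4: z = exp(-1.795) = 0.1662

0.1662


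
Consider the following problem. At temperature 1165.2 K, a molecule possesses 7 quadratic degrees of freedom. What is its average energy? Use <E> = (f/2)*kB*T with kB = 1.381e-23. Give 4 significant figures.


Step 1: f/2 = 7/2 = 3.5
Step 2: kB*T = 1.381e-23 * 1165.2 = 1.609e-20
Step 3: <E> = 3.5 * 1.609e-20 = 5.632e-20 J

5.632e-20


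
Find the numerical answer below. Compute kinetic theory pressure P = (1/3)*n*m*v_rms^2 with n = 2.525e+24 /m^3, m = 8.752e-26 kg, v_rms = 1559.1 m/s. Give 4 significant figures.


Step 1: v_rms^2 = 1559.1^2 = 2.431e+06
Step 2: n*m = 2.525e+24*8.752e-26 = 0.221
Step 3: P = (1/3)*0.221*2.431e+06 = 1.791e+05 Pa

1.791e+05


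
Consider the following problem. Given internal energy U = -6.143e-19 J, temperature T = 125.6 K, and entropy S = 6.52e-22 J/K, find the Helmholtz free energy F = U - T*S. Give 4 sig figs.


Step 1: T*S = 125.6 * 6.52e-22 = 8.189e-20 J
Step 2: F = U - T*S = -6.143e-19 - 8.189e-20
Step 3: F = -6.962e-19 J

-6.962e-19


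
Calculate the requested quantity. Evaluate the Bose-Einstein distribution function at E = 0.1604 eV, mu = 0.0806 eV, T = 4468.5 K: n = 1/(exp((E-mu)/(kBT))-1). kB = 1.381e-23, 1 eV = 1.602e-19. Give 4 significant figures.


Step 1: (E - mu) = 0.0798 eV
Step 2: x = (E-mu)*eV/(kB*T) = 0.0798*1.602e-19/(1.381e-23*4468.5) = 0.2072
Step 3: exp(x) = 1.23
Step 4: n = 1/(exp(x)-1) = 4.344

4.344


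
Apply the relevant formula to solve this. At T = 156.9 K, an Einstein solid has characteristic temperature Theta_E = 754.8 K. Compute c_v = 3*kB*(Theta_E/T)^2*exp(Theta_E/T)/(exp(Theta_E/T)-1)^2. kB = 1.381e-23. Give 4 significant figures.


Step 1: x = Theta_E/T = 754.8/156.9 = 4.811
Step 2: x^2 = 23.14
Step 3: exp(x) = 122.8
Step 4: c_v = 3*1.381e-23*23.14*122.8/(122.8-1)^2 = 7.935e-24

7.935e-24


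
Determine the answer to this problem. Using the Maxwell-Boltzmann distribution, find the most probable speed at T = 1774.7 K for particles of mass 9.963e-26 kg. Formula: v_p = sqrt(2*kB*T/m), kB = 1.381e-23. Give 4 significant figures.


Step 1: Numerator = 2*kB*T = 2*1.381e-23*1774.7 = 4.902e-20
Step 2: Ratio = 4.902e-20 / 9.963e-26 = 4.92e+05
Step 3: v_p = sqrt(4.92e+05) = 701.4 m/s

701.4


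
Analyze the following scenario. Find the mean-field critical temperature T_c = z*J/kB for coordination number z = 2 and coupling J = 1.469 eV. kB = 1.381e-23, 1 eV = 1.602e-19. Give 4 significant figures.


Step 1: z*J = 2*1.469 = 2.938 eV
Step 2: Convert to Joules: 2.938*1.602e-19 = 4.707e-19 J
Step 3: T_c = 4.707e-19 / 1.381e-23 = 3.408e+04 K

3.408e+04


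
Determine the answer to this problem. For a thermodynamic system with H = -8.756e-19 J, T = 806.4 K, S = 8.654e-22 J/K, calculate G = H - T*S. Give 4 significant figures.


Step 1: T*S = 806.4 * 8.654e-22 = 6.979e-19 J
Step 2: G = H - T*S = -8.756e-19 - 6.979e-19
Step 3: G = -1.573e-18 J

-1.573e-18


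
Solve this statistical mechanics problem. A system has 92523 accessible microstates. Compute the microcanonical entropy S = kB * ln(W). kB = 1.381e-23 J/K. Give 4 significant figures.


Step 1: ln(W) = ln(92523) = 11.44
Step 2: S = kB * ln(W) = 1.381e-23 * 11.44
Step 3: S = 1.579e-22 J/K

1.579e-22


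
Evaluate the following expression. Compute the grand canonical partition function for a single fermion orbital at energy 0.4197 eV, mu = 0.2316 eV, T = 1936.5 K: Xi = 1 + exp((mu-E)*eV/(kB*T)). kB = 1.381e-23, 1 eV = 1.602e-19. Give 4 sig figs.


Step 1: (mu - E) = 0.2316 - 0.4197 = -0.1881 eV
Step 2: x = (mu-E)*eV/(kB*T) = -0.1881*1.602e-19/(1.381e-23*1936.5) = -1.127
Step 3: exp(x) = 0.3241
Step 4: Xi = 1 + 0.3241 = 1.324

1.324


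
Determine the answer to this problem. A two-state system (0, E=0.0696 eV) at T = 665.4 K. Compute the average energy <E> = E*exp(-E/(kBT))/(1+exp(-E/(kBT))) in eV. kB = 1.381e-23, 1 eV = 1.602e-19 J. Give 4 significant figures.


Step 1: beta*E = 0.0696*1.602e-19/(1.381e-23*665.4) = 1.213
Step 2: exp(-beta*E) = 0.2972
Step 3: <E> = 0.0696*0.2972/(1+0.2972) = 0.01595 eV

0.01595


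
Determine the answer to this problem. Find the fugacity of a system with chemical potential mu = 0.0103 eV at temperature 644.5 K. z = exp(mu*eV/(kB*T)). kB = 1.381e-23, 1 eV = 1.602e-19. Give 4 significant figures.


Step 1: Convert mu to Joules: 0.0103*1.602e-19 = 1.65e-21 J
Step 2: kB*T = 1.381e-23*644.5 = 8.901e-21 J
Step 3: mu/(kB*T) = 0.1854
Step 4: z = exp(0.1854) = 1.204

1.204


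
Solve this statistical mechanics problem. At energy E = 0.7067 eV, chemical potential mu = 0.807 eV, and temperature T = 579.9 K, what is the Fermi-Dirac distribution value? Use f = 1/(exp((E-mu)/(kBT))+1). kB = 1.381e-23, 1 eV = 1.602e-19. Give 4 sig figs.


Step 1: (E - mu) = 0.7067 - 0.807 = -0.1003 eV
Step 2: Convert: (E-mu)*eV = -1.607e-20 J
Step 3: x = (E-mu)*eV/(kB*T) = -2.006
Step 4: f = 1/(exp(-2.006)+1) = 0.8815

0.8815


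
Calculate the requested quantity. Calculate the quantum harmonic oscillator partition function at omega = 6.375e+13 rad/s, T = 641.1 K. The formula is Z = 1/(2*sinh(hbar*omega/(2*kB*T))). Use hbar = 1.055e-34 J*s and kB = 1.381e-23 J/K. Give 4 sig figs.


Step 1: Compute x = hbar*omega/(kB*T) = 1.055e-34*6.375e+13/(1.381e-23*641.1) = 0.7596
Step 2: x/2 = 0.3798
Step 3: sinh(x/2) = 0.389
Step 4: Z = 1/(2*0.389) = 1.285

1.285


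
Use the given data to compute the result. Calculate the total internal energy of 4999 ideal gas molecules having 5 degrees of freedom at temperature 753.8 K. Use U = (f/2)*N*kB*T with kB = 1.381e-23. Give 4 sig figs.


Step 1: f/2 = 5/2 = 2.5
Step 2: N*kB*T = 4999*1.381e-23*753.8 = 5.204e-17
Step 3: U = 2.5 * 5.204e-17 = 1.301e-16 J

1.301e-16


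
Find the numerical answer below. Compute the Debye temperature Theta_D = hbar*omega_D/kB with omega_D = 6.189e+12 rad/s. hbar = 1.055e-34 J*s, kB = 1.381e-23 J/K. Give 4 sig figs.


Step 1: hbar*omega_D = 1.055e-34 * 6.189e+12 = 6.529e-22 J
Step 2: Theta_D = 6.529e-22 / 1.381e-23
Step 3: Theta_D = 47.28 K

47.28


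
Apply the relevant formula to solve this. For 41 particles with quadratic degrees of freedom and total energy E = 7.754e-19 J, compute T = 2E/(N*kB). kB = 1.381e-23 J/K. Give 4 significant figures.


Step 1: Numerator = 2*E = 2*7.754e-19 = 1.551e-18 J
Step 2: Denominator = N*kB = 41*1.381e-23 = 5.662e-22
Step 3: T = 1.551e-18 / 5.662e-22 = 2739 K

2739


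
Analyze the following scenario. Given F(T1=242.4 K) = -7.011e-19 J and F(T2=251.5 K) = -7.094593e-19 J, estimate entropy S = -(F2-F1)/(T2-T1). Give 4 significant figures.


Step 1: dF = F2 - F1 = -7.094593e-19 - (-7.011e-19) = -8.3593e-21 J
Step 2: dT = T2 - T1 = 251.5 - 242.4 = 9.1 K
Step 3: S = -dF/dT = -(-8.3593e-21)/9.1 = 9.186e-22 J/K

9.186e-22


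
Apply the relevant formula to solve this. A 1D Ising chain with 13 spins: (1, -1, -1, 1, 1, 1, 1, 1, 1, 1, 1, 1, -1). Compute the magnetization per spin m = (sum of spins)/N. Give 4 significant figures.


Step 1: Count up spins (+1): 10, down spins (-1): 3
Step 2: Total magnetization M = 10 - 3 = 7
Step 3: m = M/N = 7/13 = 0.5385

0.5385


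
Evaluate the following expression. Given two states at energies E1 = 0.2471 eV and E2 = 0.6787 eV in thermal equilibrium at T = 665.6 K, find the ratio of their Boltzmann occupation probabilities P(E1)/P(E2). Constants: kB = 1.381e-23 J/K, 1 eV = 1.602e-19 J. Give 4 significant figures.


Step 1: Compute energy difference dE = E1 - E2 = 0.2471 - 0.6787 = -0.4316 eV
Step 2: Convert to Joules: dE_J = -0.4316 * 1.602e-19 = -6.914e-20 J
Step 3: Compute exponent = -dE_J / (kB * T) = -(-6.914e-20) / (1.381e-23 * 665.6) = 7.522
Step 4: P(E1)/P(E2) = exp(7.522) = 1848

1848


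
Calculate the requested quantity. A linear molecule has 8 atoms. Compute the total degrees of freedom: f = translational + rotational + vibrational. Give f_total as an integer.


Step 1: Translational DOF = 3
Step 2: Rotational DOF (linear) = 2
Step 3: Vibrational DOF = 3*8 - 5 = 19
Step 4: Total = 3 + 2 + 19 = 24

24


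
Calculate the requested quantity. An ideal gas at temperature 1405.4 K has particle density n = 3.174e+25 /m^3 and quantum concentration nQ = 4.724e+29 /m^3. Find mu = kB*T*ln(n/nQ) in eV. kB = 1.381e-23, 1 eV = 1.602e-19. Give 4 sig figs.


Step 1: n/nQ = 3.174e+25/4.724e+29 = 6.719e-05
Step 2: ln(n/nQ) = -9.608
Step 3: mu = kB*T*ln(n/nQ) = 1.941e-20*-9.608 = -1.865e-19 J
Step 4: Convert to eV: -1.865e-19/1.602e-19 = -1.164 eV

-1.164


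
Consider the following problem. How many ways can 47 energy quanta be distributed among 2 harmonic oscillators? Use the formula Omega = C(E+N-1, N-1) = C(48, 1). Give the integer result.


Step 1: Use binomial coefficient C(48, 1)
Step 2: Numerator = 48! / 47!
Step 3: Denominator = 1!
Step 4: Omega = 48

48


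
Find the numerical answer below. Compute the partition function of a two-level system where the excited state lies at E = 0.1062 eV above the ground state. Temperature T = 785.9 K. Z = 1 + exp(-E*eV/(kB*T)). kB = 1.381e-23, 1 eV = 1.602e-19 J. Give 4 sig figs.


Step 1: Compute beta*E = E*eV/(kB*T) = 0.1062*1.602e-19/(1.381e-23*785.9) = 1.568
Step 2: exp(-beta*E) = exp(-1.568) = 0.2086
Step 3: Z = 1 + 0.2086 = 1.209

1.209


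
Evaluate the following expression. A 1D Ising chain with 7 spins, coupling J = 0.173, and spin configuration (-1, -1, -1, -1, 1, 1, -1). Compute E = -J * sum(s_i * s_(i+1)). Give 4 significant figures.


Step 1: Nearest-neighbor products: 1, 1, 1, -1, 1, -1
Step 2: Sum of products = 2
Step 3: E = -0.173 * 2 = -0.346

-0.346


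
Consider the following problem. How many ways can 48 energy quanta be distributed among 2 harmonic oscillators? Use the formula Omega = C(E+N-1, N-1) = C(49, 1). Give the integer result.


Step 1: Use binomial coefficient C(49, 1)
Step 2: Numerator = 49! / 48!
Step 3: Denominator = 1!
Step 4: Omega = 49

49


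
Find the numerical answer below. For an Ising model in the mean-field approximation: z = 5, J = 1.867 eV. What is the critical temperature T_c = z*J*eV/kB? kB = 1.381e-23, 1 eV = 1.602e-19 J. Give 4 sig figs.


Step 1: z*J = 5*1.867 = 9.335 eV
Step 2: Convert to Joules: 9.335*1.602e-19 = 1.495e-18 J
Step 3: T_c = 1.495e-18 / 1.381e-23 = 1.083e+05 K

1.083e+05


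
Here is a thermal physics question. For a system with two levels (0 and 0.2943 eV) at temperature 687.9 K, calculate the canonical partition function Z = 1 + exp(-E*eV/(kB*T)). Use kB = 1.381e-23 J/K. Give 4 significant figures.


Step 1: Compute beta*E = E*eV/(kB*T) = 0.2943*1.602e-19/(1.381e-23*687.9) = 4.963
Step 2: exp(-beta*E) = exp(-4.963) = 0.006993
Step 3: Z = 1 + 0.006993 = 1.007

1.007


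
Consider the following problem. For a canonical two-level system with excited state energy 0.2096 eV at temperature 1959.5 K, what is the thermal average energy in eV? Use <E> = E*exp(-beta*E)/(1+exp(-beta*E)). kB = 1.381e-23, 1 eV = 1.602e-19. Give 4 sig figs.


Step 1: beta*E = 0.2096*1.602e-19/(1.381e-23*1959.5) = 1.241
Step 2: exp(-beta*E) = 0.2891
Step 3: <E> = 0.2096*0.2891/(1+0.2891) = 0.04701 eV

0.04701


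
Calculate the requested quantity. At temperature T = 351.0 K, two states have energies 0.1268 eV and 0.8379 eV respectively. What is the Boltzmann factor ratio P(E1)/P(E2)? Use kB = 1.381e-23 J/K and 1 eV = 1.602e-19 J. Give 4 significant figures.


Step 1: Compute energy difference dE = E1 - E2 = 0.1268 - 0.8379 = -0.7111 eV
Step 2: Convert to Joules: dE_J = -0.7111 * 1.602e-19 = -1.139e-19 J
Step 3: Compute exponent = -dE_J / (kB * T) = -(-1.139e-19) / (1.381e-23 * 351.0) = 23.5
Step 4: P(E1)/P(E2) = exp(23.5) = 1.609e+10

1.609e+10


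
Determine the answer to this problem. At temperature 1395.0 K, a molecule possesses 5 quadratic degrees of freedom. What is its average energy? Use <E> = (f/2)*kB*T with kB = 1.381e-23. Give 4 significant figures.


Step 1: f/2 = 5/2 = 2.5
Step 2: kB*T = 1.381e-23 * 1395.0 = 1.926e-20
Step 3: <E> = 2.5 * 1.926e-20 = 4.816e-20 J

4.816e-20


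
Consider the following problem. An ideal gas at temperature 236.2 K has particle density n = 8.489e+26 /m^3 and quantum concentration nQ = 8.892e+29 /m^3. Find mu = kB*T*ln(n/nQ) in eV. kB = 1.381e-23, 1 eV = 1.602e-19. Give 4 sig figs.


Step 1: n/nQ = 8.489e+26/8.892e+29 = 0.0009547
Step 2: ln(n/nQ) = -6.954
Step 3: mu = kB*T*ln(n/nQ) = 3.262e-21*-6.954 = -2.268e-20 J
Step 4: Convert to eV: -2.268e-20/1.602e-19 = -0.1416 eV

-0.1416


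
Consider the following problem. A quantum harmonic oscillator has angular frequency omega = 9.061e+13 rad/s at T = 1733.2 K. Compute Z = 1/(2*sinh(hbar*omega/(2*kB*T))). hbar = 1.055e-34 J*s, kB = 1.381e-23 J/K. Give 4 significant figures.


Step 1: Compute x = hbar*omega/(kB*T) = 1.055e-34*9.061e+13/(1.381e-23*1733.2) = 0.3994
Step 2: x/2 = 0.1997
Step 3: sinh(x/2) = 0.201
Step 4: Z = 1/(2*0.201) = 2.487

2.487


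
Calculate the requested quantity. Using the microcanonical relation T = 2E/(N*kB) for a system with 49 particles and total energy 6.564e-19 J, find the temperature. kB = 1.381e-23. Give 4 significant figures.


Step 1: Numerator = 2*E = 2*6.564e-19 = 1.313e-18 J
Step 2: Denominator = N*kB = 49*1.381e-23 = 6.767e-22
Step 3: T = 1.313e-18 / 6.767e-22 = 1940 K

1940


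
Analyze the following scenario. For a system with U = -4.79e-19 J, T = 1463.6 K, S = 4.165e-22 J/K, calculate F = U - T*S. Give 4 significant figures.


Step 1: T*S = 1463.6 * 4.165e-22 = 6.096e-19 J
Step 2: F = U - T*S = -4.79e-19 - 6.096e-19
Step 3: F = -1.089e-18 J

-1.089e-18


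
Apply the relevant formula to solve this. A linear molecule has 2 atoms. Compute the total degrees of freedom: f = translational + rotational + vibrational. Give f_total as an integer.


Step 1: Translational DOF = 3
Step 2: Rotational DOF (linear) = 2
Step 3: Vibrational DOF = 3*2 - 5 = 1
Step 4: Total = 3 + 2 + 1 = 6

6


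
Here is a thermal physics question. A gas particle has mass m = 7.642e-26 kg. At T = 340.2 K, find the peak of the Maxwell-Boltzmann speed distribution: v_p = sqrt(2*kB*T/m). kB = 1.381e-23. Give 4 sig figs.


Step 1: Numerator = 2*kB*T = 2*1.381e-23*340.2 = 9.396e-21
Step 2: Ratio = 9.396e-21 / 7.642e-26 = 1.23e+05
Step 3: v_p = sqrt(1.23e+05) = 350.7 m/s

350.7


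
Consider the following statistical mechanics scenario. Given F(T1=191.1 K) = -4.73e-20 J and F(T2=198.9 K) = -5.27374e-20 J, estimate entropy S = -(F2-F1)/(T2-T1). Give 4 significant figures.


Step 1: dF = F2 - F1 = -5.27374e-20 - (-4.73e-20) = -5.4374e-21 J
Step 2: dT = T2 - T1 = 198.9 - 191.1 = 7.8 K
Step 3: S = -dF/dT = -(-5.4374e-21)/7.8 = 6.971e-22 J/K

6.971e-22


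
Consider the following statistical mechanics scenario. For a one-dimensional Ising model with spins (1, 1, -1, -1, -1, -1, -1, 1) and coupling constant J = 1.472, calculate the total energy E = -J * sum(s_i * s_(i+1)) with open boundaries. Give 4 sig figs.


Step 1: Nearest-neighbor products: 1, -1, 1, 1, 1, 1, -1
Step 2: Sum of products = 3
Step 3: E = -1.472 * 3 = -4.416

-4.416


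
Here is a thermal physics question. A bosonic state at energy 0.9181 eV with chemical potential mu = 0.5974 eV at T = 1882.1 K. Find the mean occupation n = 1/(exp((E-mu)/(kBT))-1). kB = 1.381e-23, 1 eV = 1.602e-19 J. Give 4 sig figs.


Step 1: (E - mu) = 0.3207 eV
Step 2: x = (E-mu)*eV/(kB*T) = 0.3207*1.602e-19/(1.381e-23*1882.1) = 1.977
Step 3: exp(x) = 7.218
Step 4: n = 1/(exp(x)-1) = 0.1608

0.1608


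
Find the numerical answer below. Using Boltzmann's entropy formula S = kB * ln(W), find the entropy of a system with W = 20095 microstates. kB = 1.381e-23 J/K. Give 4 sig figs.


Step 1: ln(W) = ln(20095) = 9.908
Step 2: S = kB * ln(W) = 1.381e-23 * 9.908
Step 3: S = 1.368e-22 J/K

1.368e-22


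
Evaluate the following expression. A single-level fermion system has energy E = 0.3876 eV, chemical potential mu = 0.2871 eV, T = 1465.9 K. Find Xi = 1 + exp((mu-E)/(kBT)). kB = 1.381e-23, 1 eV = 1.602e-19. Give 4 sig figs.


Step 1: (mu - E) = 0.2871 - 0.3876 = -0.1005 eV
Step 2: x = (mu-E)*eV/(kB*T) = -0.1005*1.602e-19/(1.381e-23*1465.9) = -0.7953
Step 3: exp(x) = 0.4514
Step 4: Xi = 1 + 0.4514 = 1.451

1.451


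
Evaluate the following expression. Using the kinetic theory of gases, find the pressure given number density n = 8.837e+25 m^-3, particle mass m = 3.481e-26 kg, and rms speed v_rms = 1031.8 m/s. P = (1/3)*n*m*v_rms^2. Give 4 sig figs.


Step 1: v_rms^2 = 1031.8^2 = 1.065e+06
Step 2: n*m = 8.837e+25*3.481e-26 = 3.076
Step 3: P = (1/3)*3.076*1.065e+06 = 1.092e+06 Pa

1.092e+06


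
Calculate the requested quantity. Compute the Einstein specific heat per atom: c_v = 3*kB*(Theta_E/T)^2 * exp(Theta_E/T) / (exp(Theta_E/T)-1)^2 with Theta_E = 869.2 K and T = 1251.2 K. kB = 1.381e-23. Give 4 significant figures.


Step 1: x = Theta_E/T = 869.2/1251.2 = 0.6947
Step 2: x^2 = 0.4826
Step 3: exp(x) = 2.003
Step 4: c_v = 3*1.381e-23*0.4826*2.003/(2.003-1)^2 = 3.98e-23

3.98e-23


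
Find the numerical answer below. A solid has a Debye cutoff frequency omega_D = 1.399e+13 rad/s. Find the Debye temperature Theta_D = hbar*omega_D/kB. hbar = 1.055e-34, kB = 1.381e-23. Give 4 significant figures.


Step 1: hbar*omega_D = 1.055e-34 * 1.399e+13 = 1.476e-21 J
Step 2: Theta_D = 1.476e-21 / 1.381e-23
Step 3: Theta_D = 106.9 K

106.9


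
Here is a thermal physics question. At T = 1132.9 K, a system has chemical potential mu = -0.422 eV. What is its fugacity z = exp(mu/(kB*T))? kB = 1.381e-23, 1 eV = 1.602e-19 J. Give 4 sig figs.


Step 1: Convert mu to Joules: -0.422*1.602e-19 = -6.76e-20 J
Step 2: kB*T = 1.381e-23*1132.9 = 1.565e-20 J
Step 3: mu/(kB*T) = -4.321
Step 4: z = exp(-4.321) = 0.01329

0.01329


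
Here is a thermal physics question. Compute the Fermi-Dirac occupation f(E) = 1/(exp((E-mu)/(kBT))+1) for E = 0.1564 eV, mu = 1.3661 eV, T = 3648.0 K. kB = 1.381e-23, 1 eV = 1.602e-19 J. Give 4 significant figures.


Step 1: (E - mu) = 0.1564 - 1.3661 = -1.21 eV
Step 2: Convert: (E-mu)*eV = -1.938e-19 J
Step 3: x = (E-mu)*eV/(kB*T) = -3.847
Step 4: f = 1/(exp(-3.847)+1) = 0.9791

0.9791


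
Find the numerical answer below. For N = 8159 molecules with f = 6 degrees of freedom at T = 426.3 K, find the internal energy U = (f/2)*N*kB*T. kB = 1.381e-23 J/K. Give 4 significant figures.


Step 1: f/2 = 6/2 = 3.0
Step 2: N*kB*T = 8159*1.381e-23*426.3 = 4.803e-17
Step 3: U = 3.0 * 4.803e-17 = 1.441e-16 J

1.441e-16


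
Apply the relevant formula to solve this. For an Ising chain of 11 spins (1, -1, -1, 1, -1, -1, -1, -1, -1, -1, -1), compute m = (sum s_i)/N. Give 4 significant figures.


Step 1: Count up spins (+1): 2, down spins (-1): 9
Step 2: Total magnetization M = 2 - 9 = -7
Step 3: m = M/N = -7/11 = -0.6364

-0.6364


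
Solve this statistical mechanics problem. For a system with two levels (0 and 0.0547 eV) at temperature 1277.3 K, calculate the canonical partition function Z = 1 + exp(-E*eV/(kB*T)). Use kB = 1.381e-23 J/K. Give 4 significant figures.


Step 1: Compute beta*E = E*eV/(kB*T) = 0.0547*1.602e-19/(1.381e-23*1277.3) = 0.4968
Step 2: exp(-beta*E) = exp(-0.4968) = 0.6085
Step 3: Z = 1 + 0.6085 = 1.608

1.608


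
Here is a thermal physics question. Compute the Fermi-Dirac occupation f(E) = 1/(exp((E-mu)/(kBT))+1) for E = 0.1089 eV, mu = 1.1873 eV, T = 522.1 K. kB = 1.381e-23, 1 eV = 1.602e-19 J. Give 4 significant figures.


Step 1: (E - mu) = 0.1089 - 1.1873 = -1.078 eV
Step 2: Convert: (E-mu)*eV = -1.728e-19 J
Step 3: x = (E-mu)*eV/(kB*T) = -23.96
Step 4: f = 1/(exp(-23.96)+1) = 1

1


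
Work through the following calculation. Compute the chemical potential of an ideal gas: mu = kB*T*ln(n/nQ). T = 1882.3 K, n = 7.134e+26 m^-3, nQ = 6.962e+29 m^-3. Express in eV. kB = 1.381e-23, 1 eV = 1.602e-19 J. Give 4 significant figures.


Step 1: n/nQ = 7.134e+26/6.962e+29 = 0.001025
Step 2: ln(n/nQ) = -6.883
Step 3: mu = kB*T*ln(n/nQ) = 2.599e-20*-6.883 = -1.789e-19 J
Step 4: Convert to eV: -1.789e-19/1.602e-19 = -1.117 eV

-1.117


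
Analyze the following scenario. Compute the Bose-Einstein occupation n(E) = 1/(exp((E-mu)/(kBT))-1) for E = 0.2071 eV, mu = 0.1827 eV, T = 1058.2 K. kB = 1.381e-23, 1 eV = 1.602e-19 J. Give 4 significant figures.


Step 1: (E - mu) = 0.0244 eV
Step 2: x = (E-mu)*eV/(kB*T) = 0.0244*1.602e-19/(1.381e-23*1058.2) = 0.2675
Step 3: exp(x) = 1.307
Step 4: n = 1/(exp(x)-1) = 3.261

3.261
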